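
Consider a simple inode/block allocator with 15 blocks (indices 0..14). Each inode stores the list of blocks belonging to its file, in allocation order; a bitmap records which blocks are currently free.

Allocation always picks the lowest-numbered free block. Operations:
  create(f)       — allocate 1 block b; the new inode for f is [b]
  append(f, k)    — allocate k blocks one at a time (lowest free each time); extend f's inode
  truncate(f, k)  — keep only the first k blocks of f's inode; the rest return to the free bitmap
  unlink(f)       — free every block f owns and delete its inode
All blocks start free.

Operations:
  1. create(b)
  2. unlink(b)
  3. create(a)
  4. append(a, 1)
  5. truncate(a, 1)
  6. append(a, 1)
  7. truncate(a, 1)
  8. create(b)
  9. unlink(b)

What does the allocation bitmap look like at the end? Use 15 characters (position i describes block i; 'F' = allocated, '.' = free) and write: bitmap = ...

bitmap = F..............

after create(b) → b:[0]  free=[F..............]
after unlink(b) →   free=[...............]
after create(a) → a:[0]  free=[F..............]
after append(a, 1) → a:[0, 1]  free=[FF.............]
after truncate(a, 1) → a:[0]  free=[F..............]
after append(a, 1) → a:[0, 1]  free=[FF.............]
after truncate(a, 1) → a:[0]  free=[F..............]
after create(b) → a:[0], b:[1]  free=[FF.............]
after unlink(b) → a:[0]  free=[F..............]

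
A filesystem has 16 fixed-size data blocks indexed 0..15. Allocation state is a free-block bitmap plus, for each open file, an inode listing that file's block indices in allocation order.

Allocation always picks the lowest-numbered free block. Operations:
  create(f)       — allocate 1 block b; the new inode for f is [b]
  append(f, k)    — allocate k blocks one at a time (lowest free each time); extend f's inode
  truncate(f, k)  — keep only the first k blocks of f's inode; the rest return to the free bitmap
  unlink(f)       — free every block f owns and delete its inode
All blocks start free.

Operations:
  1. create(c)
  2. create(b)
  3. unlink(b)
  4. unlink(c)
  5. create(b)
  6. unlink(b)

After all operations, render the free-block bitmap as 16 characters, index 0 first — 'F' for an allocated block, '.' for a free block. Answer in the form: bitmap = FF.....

  1. create(c)  ⇒  F...............  {c→[0]}
  2. create(b)  ⇒  FF..............  {b→[1]; c→[0]}
  3. unlink(b)  ⇒  F...............  {c→[0]}
  4. unlink(c)  ⇒  ................  {}
  5. create(b)  ⇒  F...............  {b→[0]}
  6. unlink(b)  ⇒  ................  {}

bitmap = ................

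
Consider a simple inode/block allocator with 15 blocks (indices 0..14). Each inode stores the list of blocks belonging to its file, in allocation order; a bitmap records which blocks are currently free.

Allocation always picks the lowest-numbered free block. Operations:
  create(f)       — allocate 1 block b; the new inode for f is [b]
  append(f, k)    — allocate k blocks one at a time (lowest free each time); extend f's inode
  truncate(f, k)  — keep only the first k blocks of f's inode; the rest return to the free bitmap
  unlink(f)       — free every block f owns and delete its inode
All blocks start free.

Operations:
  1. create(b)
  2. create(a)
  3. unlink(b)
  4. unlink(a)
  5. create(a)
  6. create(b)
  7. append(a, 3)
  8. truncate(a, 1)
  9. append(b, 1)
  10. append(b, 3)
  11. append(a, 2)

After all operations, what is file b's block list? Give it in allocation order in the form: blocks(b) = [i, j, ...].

blocks(b) = [1, 2, 3, 4, 5]

after create(b) → b:[0]  free=[F..............]
after create(a) → a:[1], b:[0]  free=[FF.............]
after unlink(b) → a:[1]  free=[.F.............]
after unlink(a) →   free=[...............]
after create(a) → a:[0]  free=[F..............]
after create(b) → a:[0], b:[1]  free=[FF.............]
after append(a, 3) → a:[0, 2, 3, 4], b:[1]  free=[FFFFF..........]
after truncate(a, 1) → a:[0], b:[1]  free=[FF.............]
after append(b, 1) → a:[0], b:[1, 2]  free=[FFF............]
after append(b, 3) → a:[0], b:[1, 2, 3, 4, 5]  free=[FFFFFF.........]
after append(a, 2) → a:[0, 6, 7], b:[1, 2, 3, 4, 5]  free=[FFFFFFFF.......]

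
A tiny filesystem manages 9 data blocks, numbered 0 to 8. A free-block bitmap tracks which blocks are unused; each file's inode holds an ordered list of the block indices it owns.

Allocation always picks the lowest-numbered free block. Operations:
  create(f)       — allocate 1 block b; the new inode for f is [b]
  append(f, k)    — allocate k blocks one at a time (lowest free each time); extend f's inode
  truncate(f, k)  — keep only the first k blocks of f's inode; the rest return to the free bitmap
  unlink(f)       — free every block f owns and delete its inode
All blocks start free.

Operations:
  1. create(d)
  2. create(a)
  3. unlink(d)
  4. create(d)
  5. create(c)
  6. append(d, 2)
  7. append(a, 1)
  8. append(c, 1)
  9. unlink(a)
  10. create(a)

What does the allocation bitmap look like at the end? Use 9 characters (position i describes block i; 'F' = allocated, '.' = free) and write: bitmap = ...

bitmap = FFFFF.F..

create(d): bitmap=F........ | d=[0]
create(a): bitmap=FF....... | a=[1] d=[0]
unlink(d): bitmap=.F....... | a=[1]
create(d): bitmap=FF....... | a=[1] d=[0]
create(c): bitmap=FFF...... | a=[1] c=[2] d=[0]
append(d, 2): bitmap=FFFFF.... | a=[1] c=[2] d=[0, 3, 4]
append(a, 1): bitmap=FFFFFF... | a=[1, 5] c=[2] d=[0, 3, 4]
append(c, 1): bitmap=FFFFFFF.. | a=[1, 5] c=[2, 6] d=[0, 3, 4]
unlink(a): bitmap=F.FFF.F.. | c=[2, 6] d=[0, 3, 4]
create(a): bitmap=FFFFF.F.. | a=[1] c=[2, 6] d=[0, 3, 4]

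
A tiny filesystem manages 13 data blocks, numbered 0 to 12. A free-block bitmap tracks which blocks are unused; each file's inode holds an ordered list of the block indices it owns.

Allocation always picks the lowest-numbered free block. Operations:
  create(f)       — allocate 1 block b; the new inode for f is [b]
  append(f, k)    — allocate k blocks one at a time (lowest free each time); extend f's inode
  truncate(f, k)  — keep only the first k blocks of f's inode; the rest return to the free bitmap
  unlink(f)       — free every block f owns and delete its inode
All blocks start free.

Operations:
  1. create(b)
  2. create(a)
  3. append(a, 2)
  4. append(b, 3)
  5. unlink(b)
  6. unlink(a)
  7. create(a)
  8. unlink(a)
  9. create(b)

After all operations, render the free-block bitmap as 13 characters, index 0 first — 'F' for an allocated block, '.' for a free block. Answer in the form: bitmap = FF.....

bitmap = F............

[1] create(b) — b=0 (map F............)
[2] create(a) — a=1 b=0 (map FF...........)
[3] append(a, 2) — a=1,2,3 b=0 (map FFFF.........)
[4] append(b, 3) — a=1,2,3 b=0,4,5,6 (map FFFFFFF......)
[5] unlink(b) — a=1,2,3 (map .FFF.........)
[6] unlink(a) —  (map .............)
[7] create(a) — a=0 (map F............)
[8] unlink(a) —  (map .............)
[9] create(b) — b=0 (map F............)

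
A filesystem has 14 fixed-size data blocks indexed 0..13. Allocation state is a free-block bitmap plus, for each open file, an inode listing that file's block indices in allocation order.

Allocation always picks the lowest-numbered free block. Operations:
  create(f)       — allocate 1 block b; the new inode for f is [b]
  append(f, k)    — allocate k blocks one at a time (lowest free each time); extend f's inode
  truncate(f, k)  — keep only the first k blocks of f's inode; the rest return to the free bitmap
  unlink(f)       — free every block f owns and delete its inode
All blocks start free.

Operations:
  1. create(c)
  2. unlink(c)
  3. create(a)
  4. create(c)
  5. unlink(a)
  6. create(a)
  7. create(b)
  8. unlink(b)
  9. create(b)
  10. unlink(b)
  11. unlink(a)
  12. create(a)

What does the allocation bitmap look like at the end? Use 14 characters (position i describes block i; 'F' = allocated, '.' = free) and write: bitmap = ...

create(c): bitmap=F............. | c=[0]
unlink(c): bitmap=.............. | 
create(a): bitmap=F............. | a=[0]
create(c): bitmap=FF............ | a=[0] c=[1]
unlink(a): bitmap=.F............ | c=[1]
create(a): bitmap=FF............ | a=[0] c=[1]
create(b): bitmap=FFF........... | a=[0] b=[2] c=[1]
unlink(b): bitmap=FF............ | a=[0] c=[1]
create(b): bitmap=FFF........... | a=[0] b=[2] c=[1]
unlink(b): bitmap=FF............ | a=[0] c=[1]
unlink(a): bitmap=.F............ | c=[1]
create(a): bitmap=FF............ | a=[0] c=[1]

bitmap = FF............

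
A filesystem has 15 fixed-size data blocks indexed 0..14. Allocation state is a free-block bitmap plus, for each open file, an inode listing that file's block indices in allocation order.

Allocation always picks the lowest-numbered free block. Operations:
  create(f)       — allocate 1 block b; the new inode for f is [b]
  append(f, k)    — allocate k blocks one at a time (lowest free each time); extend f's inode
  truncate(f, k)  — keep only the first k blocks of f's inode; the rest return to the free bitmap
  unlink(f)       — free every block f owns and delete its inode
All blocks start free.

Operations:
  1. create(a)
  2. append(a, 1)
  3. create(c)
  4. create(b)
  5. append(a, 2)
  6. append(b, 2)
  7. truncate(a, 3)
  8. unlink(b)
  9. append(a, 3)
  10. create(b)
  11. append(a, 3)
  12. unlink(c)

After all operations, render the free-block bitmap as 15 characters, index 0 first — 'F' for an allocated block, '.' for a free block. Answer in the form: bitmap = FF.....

  1. create(a)  ⇒  F..............  {a→[0]}
  2. append(a, 1)  ⇒  FF.............  {a→[0, 1]}
  3. create(c)  ⇒  FFF............  {a→[0, 1]; c→[2]}
  4. create(b)  ⇒  FFFF...........  {a→[0, 1]; b→[3]; c→[2]}
  5. append(a, 2)  ⇒  FFFFFF.........  {a→[0, 1, 4, 5]; b→[3]; c→[2]}
  6. append(b, 2)  ⇒  FFFFFFFF.......  {a→[0, 1, 4, 5]; b→[3, 6, 7]; c→[2]}
  7. truncate(a, 3)  ⇒  FFFFF.FF.......  {a→[0, 1, 4]; b→[3, 6, 7]; c→[2]}
  8. unlink(b)  ⇒  FFF.F..........  {a→[0, 1, 4]; c→[2]}
  9. append(a, 3)  ⇒  FFFFFFF........  {a→[0, 1, 4, 3, 5, 6]; c→[2]}
  10. create(b)  ⇒  FFFFFFFF.......  {a→[0, 1, 4, 3, 5, 6]; b→[7]; c→[2]}
  11. append(a, 3)  ⇒  FFFFFFFFFFF....  {a→[0, 1, 4, 3, 5, 6, 8, 9, 10]; b→[7]; c→[2]}
  12. unlink(c)  ⇒  FF.FFFFFFFF....  {a→[0, 1, 4, 3, 5, 6, 8, 9, 10]; b→[7]}

bitmap = FF.FFFFFFFF....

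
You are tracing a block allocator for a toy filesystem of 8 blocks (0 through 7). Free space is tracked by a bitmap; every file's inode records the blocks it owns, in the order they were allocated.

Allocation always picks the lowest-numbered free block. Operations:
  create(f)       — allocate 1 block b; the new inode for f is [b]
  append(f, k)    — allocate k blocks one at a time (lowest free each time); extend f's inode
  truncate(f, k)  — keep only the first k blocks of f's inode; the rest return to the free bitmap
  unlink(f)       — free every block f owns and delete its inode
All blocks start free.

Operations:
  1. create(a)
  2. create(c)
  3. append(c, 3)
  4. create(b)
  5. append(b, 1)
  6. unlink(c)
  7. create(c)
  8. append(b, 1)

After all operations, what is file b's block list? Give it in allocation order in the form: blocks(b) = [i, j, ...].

[1] create(a) — a=0 (map F.......)
[2] create(c) — a=0 c=1 (map FF......)
[3] append(c, 3) — a=0 c=1,2,3,4 (map FFFFF...)
[4] create(b) — a=0 b=5 c=1,2,3,4 (map FFFFFF..)
[5] append(b, 1) — a=0 b=5,6 c=1,2,3,4 (map FFFFFFF.)
[6] unlink(c) — a=0 b=5,6 (map F....FF.)
[7] create(c) — a=0 b=5,6 c=1 (map FF...FF.)
[8] append(b, 1) — a=0 b=5,6,2 c=1 (map FFF..FF.)

blocks(b) = [5, 6, 2]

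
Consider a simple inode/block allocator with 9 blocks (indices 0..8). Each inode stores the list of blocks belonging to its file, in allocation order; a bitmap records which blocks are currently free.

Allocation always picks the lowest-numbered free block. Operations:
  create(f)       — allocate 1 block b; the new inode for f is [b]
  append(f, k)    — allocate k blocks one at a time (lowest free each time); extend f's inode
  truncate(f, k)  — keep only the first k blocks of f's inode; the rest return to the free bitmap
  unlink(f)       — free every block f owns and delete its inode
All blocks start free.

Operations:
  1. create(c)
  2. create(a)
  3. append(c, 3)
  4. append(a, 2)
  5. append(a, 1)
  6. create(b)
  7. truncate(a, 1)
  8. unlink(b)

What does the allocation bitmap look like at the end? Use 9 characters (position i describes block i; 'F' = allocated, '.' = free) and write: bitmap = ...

bitmap = FFFFF....

create(c): bitmap=F........ | c=[0]
create(a): bitmap=FF....... | a=[1] c=[0]
append(c, 3): bitmap=FFFFF.... | a=[1] c=[0, 2, 3, 4]
append(a, 2): bitmap=FFFFFFF.. | a=[1, 5, 6] c=[0, 2, 3, 4]
append(a, 1): bitmap=FFFFFFFF. | a=[1, 5, 6, 7] c=[0, 2, 3, 4]
create(b): bitmap=FFFFFFFFF | a=[1, 5, 6, 7] b=[8] c=[0, 2, 3, 4]
truncate(a, 1): bitmap=FFFFF...F | a=[1] b=[8] c=[0, 2, 3, 4]
unlink(b): bitmap=FFFFF.... | a=[1] c=[0, 2, 3, 4]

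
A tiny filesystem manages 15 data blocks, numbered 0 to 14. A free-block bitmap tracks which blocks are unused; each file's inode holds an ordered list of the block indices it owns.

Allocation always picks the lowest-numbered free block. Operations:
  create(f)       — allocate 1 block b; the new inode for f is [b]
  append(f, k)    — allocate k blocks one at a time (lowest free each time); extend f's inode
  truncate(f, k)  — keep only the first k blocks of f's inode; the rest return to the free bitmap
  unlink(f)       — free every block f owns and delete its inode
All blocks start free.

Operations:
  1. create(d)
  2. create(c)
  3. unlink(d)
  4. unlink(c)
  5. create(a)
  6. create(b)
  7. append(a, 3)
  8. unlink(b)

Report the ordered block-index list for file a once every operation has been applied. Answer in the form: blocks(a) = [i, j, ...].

[1] create(d) — d=0 (map F..............)
[2] create(c) — c=1 d=0 (map FF.............)
[3] unlink(d) — c=1 (map .F.............)
[4] unlink(c) —  (map ...............)
[5] create(a) — a=0 (map F..............)
[6] create(b) — a=0 b=1 (map FF.............)
[7] append(a, 3) — a=0,2,3,4 b=1 (map FFFFF..........)
[8] unlink(b) — a=0,2,3,4 (map F.FFF..........)

blocks(a) = [0, 2, 3, 4]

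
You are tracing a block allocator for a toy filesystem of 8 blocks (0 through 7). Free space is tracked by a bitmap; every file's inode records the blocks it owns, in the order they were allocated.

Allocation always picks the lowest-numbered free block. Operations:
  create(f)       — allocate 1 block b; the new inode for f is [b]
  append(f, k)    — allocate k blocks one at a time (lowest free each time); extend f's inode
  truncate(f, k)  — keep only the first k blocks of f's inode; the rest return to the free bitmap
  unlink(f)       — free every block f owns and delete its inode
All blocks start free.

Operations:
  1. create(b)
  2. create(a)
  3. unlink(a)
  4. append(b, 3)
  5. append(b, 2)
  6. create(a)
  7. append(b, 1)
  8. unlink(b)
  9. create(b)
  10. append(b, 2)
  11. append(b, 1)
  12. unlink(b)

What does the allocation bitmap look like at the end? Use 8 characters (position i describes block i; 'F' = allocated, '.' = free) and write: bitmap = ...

  1. create(b)  ⇒  F.......  {b→[0]}
  2. create(a)  ⇒  FF......  {a→[1]; b→[0]}
  3. unlink(a)  ⇒  F.......  {b→[0]}
  4. append(b, 3)  ⇒  FFFF....  {b→[0, 1, 2, 3]}
  5. append(b, 2)  ⇒  FFFFFF..  {b→[0, 1, 2, 3, 4, 5]}
  6. create(a)  ⇒  FFFFFFF.  {a→[6]; b→[0, 1, 2, 3, 4, 5]}
  7. append(b, 1)  ⇒  FFFFFFFF  {a→[6]; b→[0, 1, 2, 3, 4, 5, 7]}
  8. unlink(b)  ⇒  ......F.  {a→[6]}
  9. create(b)  ⇒  F.....F.  {a→[6]; b→[0]}
  10. append(b, 2)  ⇒  FFF...F.  {a→[6]; b→[0, 1, 2]}
  11. append(b, 1)  ⇒  FFFF..F.  {a→[6]; b→[0, 1, 2, 3]}
  12. unlink(b)  ⇒  ......F.  {a→[6]}

bitmap = ......F.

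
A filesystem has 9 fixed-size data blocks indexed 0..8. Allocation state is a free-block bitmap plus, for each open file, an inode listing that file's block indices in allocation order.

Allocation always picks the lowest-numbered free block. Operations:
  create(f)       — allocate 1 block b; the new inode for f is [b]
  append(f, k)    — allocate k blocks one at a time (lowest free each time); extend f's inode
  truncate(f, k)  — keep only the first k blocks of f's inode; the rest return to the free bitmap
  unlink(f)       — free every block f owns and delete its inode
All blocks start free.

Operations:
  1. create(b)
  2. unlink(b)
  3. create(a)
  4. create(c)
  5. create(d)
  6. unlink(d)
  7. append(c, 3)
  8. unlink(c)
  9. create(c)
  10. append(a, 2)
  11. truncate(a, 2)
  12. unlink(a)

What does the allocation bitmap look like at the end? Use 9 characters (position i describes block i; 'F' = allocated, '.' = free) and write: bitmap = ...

  1. create(b)  ⇒  F........  {b→[0]}
  2. unlink(b)  ⇒  .........  {}
  3. create(a)  ⇒  F........  {a→[0]}
  4. create(c)  ⇒  FF.......  {a→[0]; c→[1]}
  5. create(d)  ⇒  FFF......  {a→[0]; c→[1]; d→[2]}
  6. unlink(d)  ⇒  FF.......  {a→[0]; c→[1]}
  7. append(c, 3)  ⇒  FFFFF....  {a→[0]; c→[1, 2, 3, 4]}
  8. unlink(c)  ⇒  F........  {a→[0]}
  9. create(c)  ⇒  FF.......  {a→[0]; c→[1]}
  10. append(a, 2)  ⇒  FFFF.....  {a→[0, 2, 3]; c→[1]}
  11. truncate(a, 2)  ⇒  FFF......  {a→[0, 2]; c→[1]}
  12. unlink(a)  ⇒  .F.......  {c→[1]}

bitmap = .F.......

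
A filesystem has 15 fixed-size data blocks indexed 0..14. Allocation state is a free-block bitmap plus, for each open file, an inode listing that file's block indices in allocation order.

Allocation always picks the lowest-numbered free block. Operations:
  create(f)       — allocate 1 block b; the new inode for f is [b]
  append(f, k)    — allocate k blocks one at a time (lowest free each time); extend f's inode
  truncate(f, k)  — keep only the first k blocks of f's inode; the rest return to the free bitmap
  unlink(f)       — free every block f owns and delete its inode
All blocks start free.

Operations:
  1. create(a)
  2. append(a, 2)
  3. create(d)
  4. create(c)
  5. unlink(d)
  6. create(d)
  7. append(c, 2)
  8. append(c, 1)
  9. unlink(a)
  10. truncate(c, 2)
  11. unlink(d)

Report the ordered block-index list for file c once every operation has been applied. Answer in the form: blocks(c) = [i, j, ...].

blocks(c) = [4, 5]

  1. create(a)  ⇒  F..............  {a→[0]}
  2. append(a, 2)  ⇒  FFF............  {a→[0, 1, 2]}
  3. create(d)  ⇒  FFFF...........  {a→[0, 1, 2]; d→[3]}
  4. create(c)  ⇒  FFFFF..........  {a→[0, 1, 2]; c→[4]; d→[3]}
  5. unlink(d)  ⇒  FFF.F..........  {a→[0, 1, 2]; c→[4]}
  6. create(d)  ⇒  FFFFF..........  {a→[0, 1, 2]; c→[4]; d→[3]}
  7. append(c, 2)  ⇒  FFFFFFF........  {a→[0, 1, 2]; c→[4, 5, 6]; d→[3]}
  8. append(c, 1)  ⇒  FFFFFFFF.......  {a→[0, 1, 2]; c→[4, 5, 6, 7]; d→[3]}
  9. unlink(a)  ⇒  ...FFFFF.......  {c→[4, 5, 6, 7]; d→[3]}
  10. truncate(c, 2)  ⇒  ...FFF.........  {c→[4, 5]; d→[3]}
  11. unlink(d)  ⇒  ....FF.........  {c→[4, 5]}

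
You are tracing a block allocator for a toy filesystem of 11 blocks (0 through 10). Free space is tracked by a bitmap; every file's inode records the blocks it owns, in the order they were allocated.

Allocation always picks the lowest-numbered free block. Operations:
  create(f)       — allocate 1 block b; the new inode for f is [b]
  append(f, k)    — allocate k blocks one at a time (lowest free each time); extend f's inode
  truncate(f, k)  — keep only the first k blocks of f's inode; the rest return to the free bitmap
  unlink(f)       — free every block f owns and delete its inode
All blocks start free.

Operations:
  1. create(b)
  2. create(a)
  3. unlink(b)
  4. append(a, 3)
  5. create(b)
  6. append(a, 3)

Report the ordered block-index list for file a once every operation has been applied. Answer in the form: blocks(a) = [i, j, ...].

  1. create(b)  ⇒  F..........  {b→[0]}
  2. create(a)  ⇒  FF.........  {a→[1]; b→[0]}
  3. unlink(b)  ⇒  .F.........  {a→[1]}
  4. append(a, 3)  ⇒  FFFF.......  {a→[1, 0, 2, 3]}
  5. create(b)  ⇒  FFFFF......  {a→[1, 0, 2, 3]; b→[4]}
  6. append(a, 3)  ⇒  FFFFFFFF...  {a→[1, 0, 2, 3, 5, 6, 7]; b→[4]}

blocks(a) = [1, 0, 2, 3, 5, 6, 7]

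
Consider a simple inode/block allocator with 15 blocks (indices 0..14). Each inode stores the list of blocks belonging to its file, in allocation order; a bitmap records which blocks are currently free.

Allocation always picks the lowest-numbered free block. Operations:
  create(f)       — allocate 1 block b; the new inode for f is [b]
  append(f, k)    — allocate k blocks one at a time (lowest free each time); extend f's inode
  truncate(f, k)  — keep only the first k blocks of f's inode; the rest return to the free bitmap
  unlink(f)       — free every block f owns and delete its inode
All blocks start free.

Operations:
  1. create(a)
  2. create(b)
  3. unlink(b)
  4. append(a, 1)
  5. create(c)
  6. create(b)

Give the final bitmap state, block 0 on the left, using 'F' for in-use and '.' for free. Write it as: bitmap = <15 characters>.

create(a): bitmap=F.............. | a=[0]
create(b): bitmap=FF............. | a=[0] b=[1]
unlink(b): bitmap=F.............. | a=[0]
append(a, 1): bitmap=FF............. | a=[0, 1]
create(c): bitmap=FFF............ | a=[0, 1] c=[2]
create(b): bitmap=FFFF........... | a=[0, 1] b=[3] c=[2]

bitmap = FFFF...........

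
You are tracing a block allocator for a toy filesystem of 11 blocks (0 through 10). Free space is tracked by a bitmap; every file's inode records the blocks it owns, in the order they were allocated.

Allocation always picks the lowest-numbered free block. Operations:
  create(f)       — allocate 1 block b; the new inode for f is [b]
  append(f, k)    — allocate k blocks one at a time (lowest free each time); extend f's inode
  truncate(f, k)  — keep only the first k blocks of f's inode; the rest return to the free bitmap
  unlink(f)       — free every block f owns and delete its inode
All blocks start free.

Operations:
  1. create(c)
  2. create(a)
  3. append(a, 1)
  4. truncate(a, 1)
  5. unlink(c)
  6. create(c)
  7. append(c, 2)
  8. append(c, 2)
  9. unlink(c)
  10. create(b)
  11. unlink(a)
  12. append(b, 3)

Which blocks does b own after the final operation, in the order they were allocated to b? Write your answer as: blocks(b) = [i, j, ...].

  1. create(c)  ⇒  F..........  {c→[0]}
  2. create(a)  ⇒  FF.........  {a→[1]; c→[0]}
  3. append(a, 1)  ⇒  FFF........  {a→[1, 2]; c→[0]}
  4. truncate(a, 1)  ⇒  FF.........  {a→[1]; c→[0]}
  5. unlink(c)  ⇒  .F.........  {a→[1]}
  6. create(c)  ⇒  FF.........  {a→[1]; c→[0]}
  7. append(c, 2)  ⇒  FFFF.......  {a→[1]; c→[0, 2, 3]}
  8. append(c, 2)  ⇒  FFFFFF.....  {a→[1]; c→[0, 2, 3, 4, 5]}
  9. unlink(c)  ⇒  .F.........  {a→[1]}
  10. create(b)  ⇒  FF.........  {a→[1]; b→[0]}
  11. unlink(a)  ⇒  F..........  {b→[0]}
  12. append(b, 3)  ⇒  FFFF.......  {b→[0, 1, 2, 3]}

blocks(b) = [0, 1, 2, 3]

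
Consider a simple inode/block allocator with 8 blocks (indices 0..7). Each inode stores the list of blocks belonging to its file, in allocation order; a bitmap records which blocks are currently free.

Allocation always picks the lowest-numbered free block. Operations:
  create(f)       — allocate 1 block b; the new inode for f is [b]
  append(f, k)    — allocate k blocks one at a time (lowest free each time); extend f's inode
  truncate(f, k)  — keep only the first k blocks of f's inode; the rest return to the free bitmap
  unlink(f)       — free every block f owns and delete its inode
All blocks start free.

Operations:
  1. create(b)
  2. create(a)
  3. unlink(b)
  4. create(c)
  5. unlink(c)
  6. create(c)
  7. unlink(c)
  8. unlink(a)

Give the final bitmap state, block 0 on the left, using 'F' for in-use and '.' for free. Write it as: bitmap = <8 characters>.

bitmap = ........

after create(b) → b:[0]  free=[F.......]
after create(a) → a:[1], b:[0]  free=[FF......]
after unlink(b) → a:[1]  free=[.F......]
after create(c) → a:[1], c:[0]  free=[FF......]
after unlink(c) → a:[1]  free=[.F......]
after create(c) → a:[1], c:[0]  free=[FF......]
after unlink(c) → a:[1]  free=[.F......]
after unlink(a) →   free=[........]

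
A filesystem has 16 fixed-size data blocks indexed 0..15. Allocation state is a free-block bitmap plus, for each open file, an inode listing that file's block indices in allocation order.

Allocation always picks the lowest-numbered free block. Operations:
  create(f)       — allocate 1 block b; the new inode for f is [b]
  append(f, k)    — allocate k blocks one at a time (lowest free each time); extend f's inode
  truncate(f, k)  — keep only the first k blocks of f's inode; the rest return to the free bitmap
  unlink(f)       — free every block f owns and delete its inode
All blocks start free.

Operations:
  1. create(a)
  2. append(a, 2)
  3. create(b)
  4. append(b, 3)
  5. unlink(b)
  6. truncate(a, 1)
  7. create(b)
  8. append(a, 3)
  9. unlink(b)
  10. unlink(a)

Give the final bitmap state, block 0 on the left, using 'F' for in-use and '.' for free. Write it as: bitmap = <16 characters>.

bitmap = ................

after create(a) → a:[0]  free=[F...............]
after append(a, 2) → a:[0, 1, 2]  free=[FFF.............]
after create(b) → a:[0, 1, 2], b:[3]  free=[FFFF............]
after append(b, 3) → a:[0, 1, 2], b:[3, 4, 5, 6]  free=[FFFFFFF.........]
after unlink(b) → a:[0, 1, 2]  free=[FFF.............]
after truncate(a, 1) → a:[0]  free=[F...............]
after create(b) → a:[0], b:[1]  free=[FF..............]
after append(a, 3) → a:[0, 2, 3, 4], b:[1]  free=[FFFFF...........]
after unlink(b) → a:[0, 2, 3, 4]  free=[F.FFF...........]
after unlink(a) →   free=[................]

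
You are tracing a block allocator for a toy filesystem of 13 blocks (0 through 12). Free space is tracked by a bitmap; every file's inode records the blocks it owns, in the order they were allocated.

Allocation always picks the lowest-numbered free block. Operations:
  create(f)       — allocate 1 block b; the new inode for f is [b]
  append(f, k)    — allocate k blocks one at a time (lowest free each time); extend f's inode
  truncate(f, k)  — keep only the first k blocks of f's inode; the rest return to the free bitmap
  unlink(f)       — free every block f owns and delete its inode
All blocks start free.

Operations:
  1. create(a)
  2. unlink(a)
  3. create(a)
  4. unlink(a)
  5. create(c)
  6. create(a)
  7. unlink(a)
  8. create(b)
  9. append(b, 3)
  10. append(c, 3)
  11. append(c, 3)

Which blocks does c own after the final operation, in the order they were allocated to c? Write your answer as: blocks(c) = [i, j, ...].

blocks(c) = [0, 5, 6, 7, 8, 9, 10]

after create(a) → a:[0]  free=[F............]
after unlink(a) →   free=[.............]
after create(a) → a:[0]  free=[F............]
after unlink(a) →   free=[.............]
after create(c) → c:[0]  free=[F............]
after create(a) → a:[1], c:[0]  free=[FF...........]
after unlink(a) → c:[0]  free=[F............]
after create(b) → b:[1], c:[0]  free=[FF...........]
after append(b, 3) → b:[1, 2, 3, 4], c:[0]  free=[FFFFF........]
after append(c, 3) → b:[1, 2, 3, 4], c:[0, 5, 6, 7]  free=[FFFFFFFF.....]
after append(c, 3) → b:[1, 2, 3, 4], c:[0, 5, 6, 7, 8, 9, 10]  free=[FFFFFFFFFFF..]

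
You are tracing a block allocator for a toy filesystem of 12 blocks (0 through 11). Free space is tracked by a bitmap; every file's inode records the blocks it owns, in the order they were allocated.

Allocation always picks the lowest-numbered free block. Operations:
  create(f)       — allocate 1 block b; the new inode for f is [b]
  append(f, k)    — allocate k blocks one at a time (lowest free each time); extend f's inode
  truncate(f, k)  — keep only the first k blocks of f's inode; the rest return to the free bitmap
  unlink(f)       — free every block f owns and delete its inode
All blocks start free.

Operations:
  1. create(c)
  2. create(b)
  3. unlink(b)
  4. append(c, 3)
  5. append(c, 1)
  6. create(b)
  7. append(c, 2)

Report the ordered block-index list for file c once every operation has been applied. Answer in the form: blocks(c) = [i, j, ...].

after create(c) → c:[0]  free=[F...........]
after create(b) → b:[1], c:[0]  free=[FF..........]
after unlink(b) → c:[0]  free=[F...........]
after append(c, 3) → c:[0, 1, 2, 3]  free=[FFFF........]
after append(c, 1) → c:[0, 1, 2, 3, 4]  free=[FFFFF.......]
after create(b) → b:[5], c:[0, 1, 2, 3, 4]  free=[FFFFFF......]
after append(c, 2) → b:[5], c:[0, 1, 2, 3, 4, 6, 7]  free=[FFFFFFFF....]

blocks(c) = [0, 1, 2, 3, 4, 6, 7]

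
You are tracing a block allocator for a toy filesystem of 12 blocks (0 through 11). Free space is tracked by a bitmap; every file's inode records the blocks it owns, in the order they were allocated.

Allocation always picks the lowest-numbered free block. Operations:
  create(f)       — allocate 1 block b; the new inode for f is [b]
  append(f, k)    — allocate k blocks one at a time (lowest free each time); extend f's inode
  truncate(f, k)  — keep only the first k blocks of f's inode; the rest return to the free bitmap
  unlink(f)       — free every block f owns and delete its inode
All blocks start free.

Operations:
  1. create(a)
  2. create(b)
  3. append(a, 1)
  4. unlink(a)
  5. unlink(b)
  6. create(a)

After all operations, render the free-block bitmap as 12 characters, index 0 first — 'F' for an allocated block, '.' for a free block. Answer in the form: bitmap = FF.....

bitmap = F...........

create(a): bitmap=F........... | a=[0]
create(b): bitmap=FF.......... | a=[0] b=[1]
append(a, 1): bitmap=FFF......... | a=[0, 2] b=[1]
unlink(a): bitmap=.F.......... | b=[1]
unlink(b): bitmap=............ | 
create(a): bitmap=F........... | a=[0]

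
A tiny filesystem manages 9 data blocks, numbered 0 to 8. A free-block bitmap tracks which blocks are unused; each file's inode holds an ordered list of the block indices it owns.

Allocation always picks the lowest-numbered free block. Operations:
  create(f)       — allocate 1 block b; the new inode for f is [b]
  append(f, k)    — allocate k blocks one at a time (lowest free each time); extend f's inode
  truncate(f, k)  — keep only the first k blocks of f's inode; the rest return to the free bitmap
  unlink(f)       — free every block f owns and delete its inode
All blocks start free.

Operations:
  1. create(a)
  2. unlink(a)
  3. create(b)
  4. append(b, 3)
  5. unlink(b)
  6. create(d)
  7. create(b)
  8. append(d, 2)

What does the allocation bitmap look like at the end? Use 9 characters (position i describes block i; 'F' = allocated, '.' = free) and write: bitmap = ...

[1] create(a) — a=0 (map F........)
[2] unlink(a) —  (map .........)
[3] create(b) — b=0 (map F........)
[4] append(b, 3) — b=0,1,2,3 (map FFFF.....)
[5] unlink(b) —  (map .........)
[6] create(d) — d=0 (map F........)
[7] create(b) — b=1 d=0 (map FF.......)
[8] append(d, 2) — b=1 d=0,2,3 (map FFFF.....)

bitmap = FFFF.....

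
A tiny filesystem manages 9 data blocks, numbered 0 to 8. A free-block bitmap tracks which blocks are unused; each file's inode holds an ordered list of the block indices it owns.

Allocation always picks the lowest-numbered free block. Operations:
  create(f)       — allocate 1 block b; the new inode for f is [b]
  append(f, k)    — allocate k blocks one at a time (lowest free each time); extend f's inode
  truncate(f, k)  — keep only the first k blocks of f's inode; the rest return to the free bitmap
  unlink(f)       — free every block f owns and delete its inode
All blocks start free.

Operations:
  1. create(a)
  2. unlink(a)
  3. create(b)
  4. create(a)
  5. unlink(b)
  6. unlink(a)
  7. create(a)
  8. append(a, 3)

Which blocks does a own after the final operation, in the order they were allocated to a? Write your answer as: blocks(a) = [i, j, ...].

blocks(a) = [0, 1, 2, 3]

  1. create(a)  ⇒  F........  {a→[0]}
  2. unlink(a)  ⇒  .........  {}
  3. create(b)  ⇒  F........  {b→[0]}
  4. create(a)  ⇒  FF.......  {a→[1]; b→[0]}
  5. unlink(b)  ⇒  .F.......  {a→[1]}
  6. unlink(a)  ⇒  .........  {}
  7. create(a)  ⇒  F........  {a→[0]}
  8. append(a, 3)  ⇒  FFFF.....  {a→[0, 1, 2, 3]}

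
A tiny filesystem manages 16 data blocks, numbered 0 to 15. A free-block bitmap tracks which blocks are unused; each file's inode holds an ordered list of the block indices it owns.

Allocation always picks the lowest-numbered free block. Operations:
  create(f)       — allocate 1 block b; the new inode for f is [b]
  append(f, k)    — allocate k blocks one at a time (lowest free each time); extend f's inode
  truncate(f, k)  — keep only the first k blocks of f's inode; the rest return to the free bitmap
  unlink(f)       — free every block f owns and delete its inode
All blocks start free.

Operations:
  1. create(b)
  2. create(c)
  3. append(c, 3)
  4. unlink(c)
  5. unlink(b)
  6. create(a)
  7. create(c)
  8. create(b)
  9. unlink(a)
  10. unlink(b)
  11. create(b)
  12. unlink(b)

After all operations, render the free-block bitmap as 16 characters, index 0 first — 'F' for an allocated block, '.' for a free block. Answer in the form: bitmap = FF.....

bitmap = .F..............

[1] create(b) — b=0 (map F...............)
[2] create(c) — b=0 c=1 (map FF..............)
[3] append(c, 3) — b=0 c=1,2,3,4 (map FFFFF...........)
[4] unlink(c) — b=0 (map F...............)
[5] unlink(b) —  (map ................)
[6] create(a) — a=0 (map F...............)
[7] create(c) — a=0 c=1 (map FF..............)
[8] create(b) — a=0 b=2 c=1 (map FFF.............)
[9] unlink(a) — b=2 c=1 (map .FF.............)
[10] unlink(b) — c=1 (map .F..............)
[11] create(b) — b=0 c=1 (map FF..............)
[12] unlink(b) — c=1 (map .F..............)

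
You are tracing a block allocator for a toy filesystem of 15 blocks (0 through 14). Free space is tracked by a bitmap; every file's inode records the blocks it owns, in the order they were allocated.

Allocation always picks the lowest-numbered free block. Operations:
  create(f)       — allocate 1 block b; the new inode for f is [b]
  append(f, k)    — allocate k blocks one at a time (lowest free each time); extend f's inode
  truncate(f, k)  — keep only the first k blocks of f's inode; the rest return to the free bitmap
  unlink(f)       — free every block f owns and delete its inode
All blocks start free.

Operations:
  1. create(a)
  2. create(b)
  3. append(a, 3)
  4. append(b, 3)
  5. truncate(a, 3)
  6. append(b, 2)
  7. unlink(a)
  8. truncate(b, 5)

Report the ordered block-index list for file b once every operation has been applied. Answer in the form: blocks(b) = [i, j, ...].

blocks(b) = [1, 5, 6, 7, 4]

[1] create(a) — a=0 (map F..............)
[2] create(b) — a=0 b=1 (map FF.............)
[3] append(a, 3) — a=0,2,3,4 b=1 (map FFFFF..........)
[4] append(b, 3) — a=0,2,3,4 b=1,5,6,7 (map FFFFFFFF.......)
[5] truncate(a, 3) — a=0,2,3 b=1,5,6,7 (map FFFF.FFF.......)
[6] append(b, 2) — a=0,2,3 b=1,5,6,7,4,8 (map FFFFFFFFF......)
[7] unlink(a) — b=1,5,6,7,4,8 (map .F..FFFFF......)
[8] truncate(b, 5) — b=1,5,6,7,4 (map .F..FFFF.......)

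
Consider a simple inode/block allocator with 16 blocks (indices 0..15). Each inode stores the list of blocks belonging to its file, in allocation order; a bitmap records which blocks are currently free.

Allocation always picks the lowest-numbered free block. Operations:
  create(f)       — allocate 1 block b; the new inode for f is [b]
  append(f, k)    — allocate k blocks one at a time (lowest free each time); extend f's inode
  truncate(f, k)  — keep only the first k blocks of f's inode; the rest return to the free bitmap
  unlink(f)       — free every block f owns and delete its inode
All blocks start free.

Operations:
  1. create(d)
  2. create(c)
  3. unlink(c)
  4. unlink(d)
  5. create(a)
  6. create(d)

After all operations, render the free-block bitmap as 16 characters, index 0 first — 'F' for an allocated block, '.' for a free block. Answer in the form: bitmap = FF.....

bitmap = FF..............

after create(d) → d:[0]  free=[F...............]
after create(c) → c:[1], d:[0]  free=[FF..............]
after unlink(c) → d:[0]  free=[F...............]
after unlink(d) →   free=[................]
after create(a) → a:[0]  free=[F...............]
after create(d) → a:[0], d:[1]  free=[FF..............]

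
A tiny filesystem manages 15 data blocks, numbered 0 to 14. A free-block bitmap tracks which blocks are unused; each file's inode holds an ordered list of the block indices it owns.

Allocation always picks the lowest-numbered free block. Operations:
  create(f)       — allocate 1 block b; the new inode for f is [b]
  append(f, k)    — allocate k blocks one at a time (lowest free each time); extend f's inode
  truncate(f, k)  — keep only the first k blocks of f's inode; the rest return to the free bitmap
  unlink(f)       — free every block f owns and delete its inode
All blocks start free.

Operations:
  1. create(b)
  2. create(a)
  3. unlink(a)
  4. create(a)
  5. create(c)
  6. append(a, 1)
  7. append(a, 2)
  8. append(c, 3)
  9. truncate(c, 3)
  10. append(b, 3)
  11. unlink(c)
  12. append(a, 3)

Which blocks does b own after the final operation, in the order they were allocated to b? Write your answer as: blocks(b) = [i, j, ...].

after create(b) → b:[0]  free=[F..............]
after create(a) → a:[1], b:[0]  free=[FF.............]
after unlink(a) → b:[0]  free=[F..............]
after create(a) → a:[1], b:[0]  free=[FF.............]
after create(c) → a:[1], b:[0], c:[2]  free=[FFF............]
after append(a, 1) → a:[1, 3], b:[0], c:[2]  free=[FFFF...........]
after append(a, 2) → a:[1, 3, 4, 5], b:[0], c:[2]  free=[FFFFFF.........]
after append(c, 3) → a:[1, 3, 4, 5], b:[0], c:[2, 6, 7, 8]  free=[FFFFFFFFF......]
after truncate(c, 3) → a:[1, 3, 4, 5], b:[0], c:[2, 6, 7]  free=[FFFFFFFF.......]
after append(b, 3) → a:[1, 3, 4, 5], b:[0, 8, 9, 10], c:[2, 6, 7]  free=[FFFFFFFFFFF....]
after unlink(c) → a:[1, 3, 4, 5], b:[0, 8, 9, 10]  free=[FF.FFF..FFF....]
after append(a, 3) → a:[1, 3, 4, 5, 2, 6, 7], b:[0, 8, 9, 10]  free=[FFFFFFFFFFF....]

blocks(b) = [0, 8, 9, 10]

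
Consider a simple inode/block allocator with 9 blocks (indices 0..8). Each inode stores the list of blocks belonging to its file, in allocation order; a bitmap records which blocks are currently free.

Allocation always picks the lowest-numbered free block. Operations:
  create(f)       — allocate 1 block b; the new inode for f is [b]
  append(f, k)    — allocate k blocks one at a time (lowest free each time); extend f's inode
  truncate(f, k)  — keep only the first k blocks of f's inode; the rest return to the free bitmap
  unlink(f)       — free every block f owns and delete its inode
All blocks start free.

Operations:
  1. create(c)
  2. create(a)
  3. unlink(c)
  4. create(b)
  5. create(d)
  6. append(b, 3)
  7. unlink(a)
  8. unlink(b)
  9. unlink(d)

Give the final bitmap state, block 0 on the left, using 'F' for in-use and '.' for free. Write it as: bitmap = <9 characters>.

bitmap = .........

after create(c) → c:[0]  free=[F........]
after create(a) → a:[1], c:[0]  free=[FF.......]
after unlink(c) → a:[1]  free=[.F.......]
after create(b) → a:[1], b:[0]  free=[FF.......]
after create(d) → a:[1], b:[0], d:[2]  free=[FFF......]
after append(b, 3) → a:[1], b:[0, 3, 4, 5], d:[2]  free=[FFFFFF...]
after unlink(a) → b:[0, 3, 4, 5], d:[2]  free=[F.FFFF...]
after unlink(b) → d:[2]  free=[..F......]
after unlink(d) →   free=[.........]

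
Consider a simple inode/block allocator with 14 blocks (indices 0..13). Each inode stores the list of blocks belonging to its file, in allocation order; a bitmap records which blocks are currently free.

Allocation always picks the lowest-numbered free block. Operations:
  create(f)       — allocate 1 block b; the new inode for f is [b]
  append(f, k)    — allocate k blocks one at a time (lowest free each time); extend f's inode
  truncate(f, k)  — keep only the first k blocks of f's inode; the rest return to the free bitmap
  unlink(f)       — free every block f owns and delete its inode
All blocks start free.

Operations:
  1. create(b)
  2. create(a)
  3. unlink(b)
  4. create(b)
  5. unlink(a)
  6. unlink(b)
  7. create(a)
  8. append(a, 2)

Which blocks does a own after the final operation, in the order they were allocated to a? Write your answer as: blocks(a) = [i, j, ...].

  1. create(b)  ⇒  F.............  {b→[0]}
  2. create(a)  ⇒  FF............  {a→[1]; b→[0]}
  3. unlink(b)  ⇒  .F............  {a→[1]}
  4. create(b)  ⇒  FF............  {a→[1]; b→[0]}
  5. unlink(a)  ⇒  F.............  {b→[0]}
  6. unlink(b)  ⇒  ..............  {}
  7. create(a)  ⇒  F.............  {a→[0]}
  8. append(a, 2)  ⇒  FFF...........  {a→[0, 1, 2]}

blocks(a) = [0, 1, 2]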